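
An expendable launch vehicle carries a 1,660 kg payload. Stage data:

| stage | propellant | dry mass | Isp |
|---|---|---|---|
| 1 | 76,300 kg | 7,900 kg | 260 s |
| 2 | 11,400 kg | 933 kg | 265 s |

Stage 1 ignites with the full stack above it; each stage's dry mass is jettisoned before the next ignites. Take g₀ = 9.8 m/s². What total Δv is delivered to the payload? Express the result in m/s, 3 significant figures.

Δv ≈ 8200 m/s

Ignition mass of stage 1 = 76,300+7,900 + 11,400+933 + 1,660 = 98,193 kg.
Stage 1: m₀ = 98,193 kg, m_f = 98,193 − 76,300 = 21,893 kg; Δv = 260×9.8×ln(4.485) = 2548.0×1.5008 ≈ 3824 m/s.
Stage 2: m₀ = 13,993 kg, m_f = 13,993 − 11,400 = 2,593 kg; Δv = 265×9.8×ln(5.396) = 2597.0×1.6857 ≈ 4378 m/s.
Total Δv = 3824 + 4378 = 8202 m/s.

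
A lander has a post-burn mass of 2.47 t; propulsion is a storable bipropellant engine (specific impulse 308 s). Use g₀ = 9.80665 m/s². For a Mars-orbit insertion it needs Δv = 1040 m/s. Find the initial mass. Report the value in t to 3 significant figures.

v_e = Isp · g₀ = 308 × 9.80665 = 3020.4 m/s.
m₀/m_f = exp(Δv / v_e) = exp(1040 / 3020.4) = exp(0.3443) = 1.4110.
m₀ = m_f × 1.4110 = 2.47 × 1.4110 = 3.48517 t.

initial mass ≈ 3.49 t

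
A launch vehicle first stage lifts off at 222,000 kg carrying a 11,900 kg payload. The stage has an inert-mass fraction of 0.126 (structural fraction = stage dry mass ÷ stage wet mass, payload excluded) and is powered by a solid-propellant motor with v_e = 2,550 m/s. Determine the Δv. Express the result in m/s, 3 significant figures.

Δv ≈ 4480 m/s

Stage wet mass = m₀ − payload = 222,000 − 11,900 = 210,100 kg.
Stage dry mass = ε × stage wet mass = 0.126 × 210,100 = 26,472.6 kg.
Burnout mass m_f = stage dry + payload = 26,472.6 + 11,900 = 38,372.6 kg.
From the ideal rocket equation, Δv = v_e · ln(222,000/38,372.6) = 2550.0 × ln(5.785) = 2550.0 × 1.7553 ≈ 4476 m/s.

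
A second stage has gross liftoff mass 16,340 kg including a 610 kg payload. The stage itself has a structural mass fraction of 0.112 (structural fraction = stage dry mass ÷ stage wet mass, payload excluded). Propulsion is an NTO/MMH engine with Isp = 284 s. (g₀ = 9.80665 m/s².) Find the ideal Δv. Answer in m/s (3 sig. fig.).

Δv ≈ 5380 m/s

Stage wet mass = m₀ − payload = 16,340 − 610 = 15,730 kg.
Stage dry mass = ε × stage wet mass = 0.112 × 15,730 = 1,761.76 kg.
Burnout mass m_f = stage dry + payload = 1,761.76 + 610 = 2,371.76 kg.
v_e = Isp · g₀ = 284 × 9.80665 = 2785.1 m/s.
By the Tsiolkovsky rocket equation, Δv = v_e · ln(16,340/2,371.76) = 2785.1 × ln(6.889) = 2785.1 × 1.9300 ≈ 5375 m/s.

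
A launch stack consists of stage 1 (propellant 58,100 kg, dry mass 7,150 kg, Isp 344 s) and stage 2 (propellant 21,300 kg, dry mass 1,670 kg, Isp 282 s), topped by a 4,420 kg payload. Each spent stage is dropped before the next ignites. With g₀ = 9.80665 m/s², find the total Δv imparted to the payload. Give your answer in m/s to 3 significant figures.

Ignition mass of stage 1 = 58,100+7,150 + 21,300+1,670 + 4,420 = 92,640 kg.
Stage 1: m₀ = 92,640 kg, m_f = 92,640 − 58,100 = 34,540 kg; Δv = 344×9.80665×ln(2.682) = 3373.5×0.9866 ≈ 3328 m/s.
Stage 2: m₀ = 27,390 kg, m_f = 27,390 − 21,300 = 6,090 kg; Δv = 282×9.80665×ln(4.498) = 2765.5×1.5035 ≈ 4158 m/s.
Total Δv = 3328 + 4158 = 7486 m/s.

Δv ≈ 7490 m/s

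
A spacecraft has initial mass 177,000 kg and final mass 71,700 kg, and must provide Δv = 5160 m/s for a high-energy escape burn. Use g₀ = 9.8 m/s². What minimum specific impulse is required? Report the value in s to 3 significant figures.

ln(m₀/m_f) = ln(177000/71700) = ln(2.469) = 0.9037.
By the Tsiolkovsky rocket equation, v_e = Δv / ln(m₀/m_f) = 5160 / 0.9037 = 5710.1 m/s.
Isp = v_e / g₀ = 5710.1 / 9.8 = 582.7 s.

Isp ≈ 583 s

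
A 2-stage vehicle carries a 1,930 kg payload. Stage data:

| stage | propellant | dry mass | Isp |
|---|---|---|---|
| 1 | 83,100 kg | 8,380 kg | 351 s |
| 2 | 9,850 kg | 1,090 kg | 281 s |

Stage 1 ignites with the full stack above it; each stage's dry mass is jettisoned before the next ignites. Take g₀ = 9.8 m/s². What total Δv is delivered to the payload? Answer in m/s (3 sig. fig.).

Δv ≈ 9470 m/s

Ignition mass of stage 1 = 83,100+8,380 + 9,850+1,090 + 1,930 = 104,350 kg.
Stage 1: m₀ = 104,350 kg, m_f = 104,350 − 83,100 = 21,250 kg; Δv = 351×9.8×ln(4.911) = 3439.8×1.5914 ≈ 5474 m/s.
Stage 2: m₀ = 12,870 kg, m_f = 12,870 − 9,850 = 3,020 kg; Δv = 281×9.8×ln(4.262) = 2753.8×1.4496 ≈ 3992 m/s.
Total Δv = 5474 + 3992 = 9466 m/s.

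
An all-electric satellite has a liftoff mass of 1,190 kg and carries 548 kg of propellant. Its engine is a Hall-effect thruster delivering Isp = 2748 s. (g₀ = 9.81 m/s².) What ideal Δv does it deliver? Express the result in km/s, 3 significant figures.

Δv ≈ 16.6 km/s

v_e = Isp · g₀ = 2748 × 9.81 = 26957.9 m/s.
m_f = m₀ − m_prop = 1,190 − 548 = 642 kg.
Using Δv = v_e ln(m₀/m_f): Δv = v_e · ln(m₀/m_f) = 26957.9 × ln(1.854) = 26957.9 × 0.6171 ≈ 16636.3 m/s.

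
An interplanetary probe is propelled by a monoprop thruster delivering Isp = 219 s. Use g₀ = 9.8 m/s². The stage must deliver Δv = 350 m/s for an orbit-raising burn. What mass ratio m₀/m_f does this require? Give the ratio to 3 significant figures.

v_e = Isp · g₀ = 219 × 9.8 = 2146.2 m/s.
Rocket equation: m₀/m_f = exp(Δv / v_e) = exp(350 / 2146.2) = exp(0.1631) = 1.1771.

mass ratio ≈ 1.18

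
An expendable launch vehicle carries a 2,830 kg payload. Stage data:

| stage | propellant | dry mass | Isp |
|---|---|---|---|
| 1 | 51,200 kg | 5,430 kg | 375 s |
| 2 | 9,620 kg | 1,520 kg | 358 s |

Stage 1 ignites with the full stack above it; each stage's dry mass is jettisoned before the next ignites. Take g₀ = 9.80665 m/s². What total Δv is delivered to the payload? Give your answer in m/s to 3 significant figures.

Δv ≈ 8850 m/s

Ignition mass of stage 1 = 51,200+5,430 + 9,620+1,520 + 2,830 = 70,600 kg.
Stage 1: m₀ = 70,600 kg, m_f = 70,600 − 51,200 = 19,400 kg; Δv = 375×9.80665×ln(3.639) = 3677.5×1.2918 ≈ 4750 m/s.
Stage 2: m₀ = 13,970 kg, m_f = 13,970 − 9,620 = 4,350 kg; Δv = 358×9.80665×ln(3.211) = 3510.8×1.1667 ≈ 4096 m/s.
Total Δv = 4750 + 4096 = 8846 m/s.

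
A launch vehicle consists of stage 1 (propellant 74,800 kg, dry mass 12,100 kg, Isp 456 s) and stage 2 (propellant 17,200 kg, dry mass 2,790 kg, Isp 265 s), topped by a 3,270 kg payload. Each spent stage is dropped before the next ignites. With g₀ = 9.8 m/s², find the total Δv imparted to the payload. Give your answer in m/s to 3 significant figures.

Δv ≈ 8570 m/s

Ignition mass of stage 1 = 74,800+12,100 + 17,200+2,790 + 3,270 = 110,160 kg.
Stage 1: m₀ = 110,160 kg, m_f = 110,160 − 74,800 = 35,360 kg; Δv = 456×9.8×ln(3.115) = 4468.8×1.1364 ≈ 5078 m/s.
Stage 2: m₀ = 23,260 kg, m_f = 23,260 − 17,200 = 6,060 kg; Δv = 265×9.8×ln(3.838) = 2597.0×1.3450 ≈ 3493 m/s.
Total Δv = 5078 + 3493 = 8571 m/s.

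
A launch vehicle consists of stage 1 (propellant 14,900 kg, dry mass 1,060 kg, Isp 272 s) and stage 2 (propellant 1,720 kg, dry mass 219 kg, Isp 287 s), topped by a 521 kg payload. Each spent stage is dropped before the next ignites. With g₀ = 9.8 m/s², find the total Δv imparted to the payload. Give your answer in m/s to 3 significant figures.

Δv ≈ 7790 m/s

Ignition mass of stage 1 = 14,900+1,060 + 1,720+219 + 521 = 18,420 kg.
Stage 1: m₀ = 18,420 kg, m_f = 18,420 − 14,900 = 3,520 kg; Δv = 272×9.8×ln(5.233) = 2665.6×1.6550 ≈ 4412 m/s.
Stage 2: m₀ = 2,460 kg, m_f = 2,460 − 1,720 = 740 kg; Δv = 287×9.8×ln(3.324) = 2812.6×1.2013 ≈ 3379 m/s.
Total Δv = 4412 + 3379 = 7791 m/s.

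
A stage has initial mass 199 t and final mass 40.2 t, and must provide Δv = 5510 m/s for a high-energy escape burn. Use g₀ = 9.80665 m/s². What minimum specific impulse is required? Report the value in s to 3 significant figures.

Isp ≈ 351 s

ln(m₀/m_f) = ln(199000/40200) = ln(4.95) = 1.5994.
v_e = Δv / ln(m₀/m_f) = 5510 / 1.5994 = 3445.0 m/s.
Isp = v_e / g₀ = 3445.0 / 9.80665 = 351.3 s.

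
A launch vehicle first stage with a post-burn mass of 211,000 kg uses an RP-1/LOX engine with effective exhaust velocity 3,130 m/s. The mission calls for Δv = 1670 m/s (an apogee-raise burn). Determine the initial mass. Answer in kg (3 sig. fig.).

m₀/m_f = exp(Δv / v_e) = exp(1670 / 3130.0) = exp(0.5335) = 1.7050.
m₀ = m_f × 1.7050 = 211,000 × 1.7050 = 359,755 kg.

initial mass ≈ 360000 kg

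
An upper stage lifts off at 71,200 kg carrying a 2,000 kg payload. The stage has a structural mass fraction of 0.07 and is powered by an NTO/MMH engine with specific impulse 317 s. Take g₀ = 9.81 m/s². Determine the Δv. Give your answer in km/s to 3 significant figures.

Stage wet mass = m₀ − payload = 71,200 − 2,000 = 69,200 kg.
Stage dry mass = ε × stage wet mass = 0.07 × 69,200 = 4,844 kg.
Burnout mass m_f = stage dry + payload = 4,844 + 2,000 = 6,844 kg.
v_e = Isp · g₀ = 317 × 9.81 = 3109.8 m/s.
Δv = v_e · ln(71,200/6,844) = 3109.8 × ln(10.4) = 3109.8 × 2.3421 ≈ 7283 m/s.

Δv ≈ 7.28 km/s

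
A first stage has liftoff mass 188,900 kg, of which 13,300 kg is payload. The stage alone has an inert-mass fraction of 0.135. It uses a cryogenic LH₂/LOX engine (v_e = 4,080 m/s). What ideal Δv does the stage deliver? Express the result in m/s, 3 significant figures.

Stage wet mass = m₀ − payload = 188,900 − 13,300 = 175,600 kg.
Stage dry mass = ε × stage wet mass = 0.135 × 175,600 = 23,706 kg.
Burnout mass m_f = stage dry + payload = 23,706 + 13,300 = 37,006 kg.
Δv = v_e · ln(188,900/37,006) = 4080.0 × ln(5.105) = 4080.0 × 1.6301 ≈ 6651 m/s.

Δv ≈ 6650 m/s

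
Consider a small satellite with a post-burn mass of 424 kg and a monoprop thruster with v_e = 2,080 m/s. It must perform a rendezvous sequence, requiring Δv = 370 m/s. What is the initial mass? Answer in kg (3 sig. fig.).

initial mass ≈ 507 kg

m₀/m_f = exp(Δv / v_e) = exp(370 / 2080.0) = exp(0.1779) = 1.1947.
m₀ = m_f × 1.1947 = 424 × 1.1947 = 506.553 kg.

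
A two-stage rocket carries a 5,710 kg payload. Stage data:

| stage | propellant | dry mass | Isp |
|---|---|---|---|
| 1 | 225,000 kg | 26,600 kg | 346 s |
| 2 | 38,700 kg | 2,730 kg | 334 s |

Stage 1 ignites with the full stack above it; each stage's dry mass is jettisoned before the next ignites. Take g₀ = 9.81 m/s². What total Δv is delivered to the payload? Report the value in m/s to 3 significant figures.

Ignition mass of stage 1 = 225,000+26,600 + 38,700+2,730 + 5,710 = 298,740 kg.
Stage 1: m₀ = 298,740 kg, m_f = 298,740 − 225,000 = 73,740 kg; Δv = 346×9.81×ln(4.051) = 3394.3×1.3990 ≈ 4749 m/s.
Stage 2: m₀ = 47,140 kg, m_f = 47,140 − 38,700 = 8,440 kg; Δv = 334×9.81×ln(5.585) = 3276.5×1.7201 ≈ 5636 m/s.
Total Δv = 4749 + 5636 = 10385 m/s.

Δv ≈ 10400 m/s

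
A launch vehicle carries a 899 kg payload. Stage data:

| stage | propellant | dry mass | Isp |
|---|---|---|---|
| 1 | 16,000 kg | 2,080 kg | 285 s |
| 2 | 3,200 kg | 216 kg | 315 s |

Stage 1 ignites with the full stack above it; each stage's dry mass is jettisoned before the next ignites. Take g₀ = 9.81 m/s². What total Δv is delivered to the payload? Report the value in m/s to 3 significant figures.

Δv ≈ 7690 m/s

Ignition mass of stage 1 = 16,000+2,080 + 3,200+216 + 899 = 22,395 kg.
Stage 1: m₀ = 22,395 kg, m_f = 22,395 − 16,000 = 6,395 kg; Δv = 285×9.81×ln(3.502) = 2795.9×1.2533 ≈ 3504 m/s.
Stage 2: m₀ = 4,315 kg, m_f = 4,315 − 3,200 = 1,115 kg; Δv = 315×9.81×ln(3.87) = 3090.2×1.3532 ≈ 4182 m/s.
Total Δv = 3504 + 4182 = 7686 m/s.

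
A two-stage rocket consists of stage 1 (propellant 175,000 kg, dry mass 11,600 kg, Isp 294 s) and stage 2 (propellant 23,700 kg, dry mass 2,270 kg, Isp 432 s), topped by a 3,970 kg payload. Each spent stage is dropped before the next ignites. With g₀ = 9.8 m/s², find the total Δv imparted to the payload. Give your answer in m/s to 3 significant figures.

Δv ≈ 11400 m/s

Ignition mass of stage 1 = 175,000+11,600 + 23,700+2,270 + 3,970 = 216,540 kg.
Stage 1: m₀ = 216,540 kg, m_f = 216,540 − 175,000 = 41,540 kg; Δv = 294×9.8×ln(5.213) = 2881.2×1.6511 ≈ 4757 m/s.
Stage 2: m₀ = 29,940 kg, m_f = 29,940 − 23,700 = 6,240 kg; Δv = 432×9.8×ln(4.798) = 4233.6×1.5682 ≈ 6639 m/s.
Total Δv = 4757 + 6639 = 11396 m/s.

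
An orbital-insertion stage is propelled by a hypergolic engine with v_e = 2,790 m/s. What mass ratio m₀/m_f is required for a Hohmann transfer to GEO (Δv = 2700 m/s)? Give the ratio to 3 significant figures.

mass ratio ≈ 2.63

m₀/m_f = exp(Δv / v_e) = exp(2700 / 2790.0) = exp(0.9677) = 2.6320.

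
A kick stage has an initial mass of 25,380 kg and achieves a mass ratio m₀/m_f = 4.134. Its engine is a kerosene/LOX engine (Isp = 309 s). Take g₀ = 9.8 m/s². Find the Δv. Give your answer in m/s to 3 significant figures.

v_e = Isp · g₀ = 309 × 9.8 = 3028.2 m/s.
Δv = v_e · ln(4.134) = 3028.2 × 1.4192 ≈ 4297.8 m/s.

Δv ≈ 4300 m/s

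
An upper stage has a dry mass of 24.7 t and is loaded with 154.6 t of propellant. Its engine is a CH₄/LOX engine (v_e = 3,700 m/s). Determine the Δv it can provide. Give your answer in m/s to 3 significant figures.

Δv ≈ 7330 m/s

m₀ = m_dry + m_prop = 24.7 + 154.6 = 179.3 t.
By the Tsiolkovsky rocket equation, Δv = v_e · ln(m₀/m_f) = 3700.0 × ln(7.259) = 3700.0 × 1.9823 ≈ 7334.4 m/s.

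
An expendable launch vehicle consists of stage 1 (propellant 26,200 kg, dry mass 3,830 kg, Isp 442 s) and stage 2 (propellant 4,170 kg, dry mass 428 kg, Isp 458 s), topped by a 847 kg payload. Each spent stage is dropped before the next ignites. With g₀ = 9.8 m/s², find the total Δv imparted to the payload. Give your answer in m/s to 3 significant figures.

Ignition mass of stage 1 = 26,200+3,830 + 4,170+428 + 847 = 35,475 kg.
Stage 1: m₀ = 35,475 kg, m_f = 35,475 − 26,200 = 9,275 kg; Δv = 442×9.8×ln(3.825) = 4331.6×1.3415 ≈ 5811 m/s.
Stage 2: m₀ = 5,445 kg, m_f = 5,445 − 4,170 = 1,275 kg; Δv = 458×9.8×ln(4.271) = 4488.4×1.4518 ≈ 6516 m/s.
Total Δv = 5811 + 6516 = 12327 m/s.

Δv ≈ 12300 m/s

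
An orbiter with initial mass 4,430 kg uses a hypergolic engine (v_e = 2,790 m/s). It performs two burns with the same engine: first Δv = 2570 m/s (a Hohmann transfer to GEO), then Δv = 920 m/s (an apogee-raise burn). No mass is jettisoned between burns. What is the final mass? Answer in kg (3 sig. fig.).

final mass ≈ 1270 kg

After the first burn: m = 4430 × exp(−2570/2790.0) = 4430 × 0.39806 = 1,763.41 kg.
After the second burn: m = 1,763.41 × exp(−920/2790.0) = 1,763.41 × 0.71910 = 1,268.07 kg.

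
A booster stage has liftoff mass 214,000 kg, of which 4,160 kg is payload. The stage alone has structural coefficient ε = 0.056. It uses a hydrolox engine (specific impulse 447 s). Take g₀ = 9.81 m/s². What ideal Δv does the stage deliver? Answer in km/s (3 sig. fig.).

Stage wet mass = m₀ − payload = 214,000 − 4,160 = 209,840 kg.
Stage dry mass = ε × stage wet mass = 0.056 × 209,840 = 11,751 kg.
Burnout mass m_f = stage dry + payload = 11,751 + 4,160 = 15,911 kg.
v_e = Isp · g₀ = 447 × 9.81 = 4385.1 m/s.
By the Tsiolkovsky rocket equation, Δv = v_e · ln(214,000/15,911) = 4385.1 × ln(13.45) = 4385.1 × 2.5990 ≈ 11397 m/s.

Δv ≈ 11.4 km/s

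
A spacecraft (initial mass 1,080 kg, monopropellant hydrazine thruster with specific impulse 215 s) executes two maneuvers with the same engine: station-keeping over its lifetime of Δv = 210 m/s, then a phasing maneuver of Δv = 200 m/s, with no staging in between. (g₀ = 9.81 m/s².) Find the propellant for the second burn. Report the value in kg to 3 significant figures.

v_e = Isp · g₀ = 215 × 9.81 = 2109.2 m/s.
After the first burn: m = 1080 × exp(−210/2109.2) = 1080 × 0.90523 = 977.648 kg.
After the second burn: m = 977.648 × exp(−200/2109.2) = 977.648 × 0.90953 = 889.2 kg.
Second-burn propellant = 977.648 − 889.2 = 88.448 kg.

propellant for the second burn ≈ 88.4 kg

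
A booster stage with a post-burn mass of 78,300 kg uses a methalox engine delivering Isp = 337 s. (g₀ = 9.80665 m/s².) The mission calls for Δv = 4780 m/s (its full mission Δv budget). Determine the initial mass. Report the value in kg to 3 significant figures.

v_e = Isp · g₀ = 337 × 9.80665 = 3304.8 m/s.
Rocket equation: m₀/m_f = exp(Δv / v_e) = exp(4780 / 3304.8) = exp(1.4464) = 4.2476.
m₀ = m_f × 4.2476 = 78,300 × 4.2476 = 332,587 kg.

initial mass ≈ 333000 kg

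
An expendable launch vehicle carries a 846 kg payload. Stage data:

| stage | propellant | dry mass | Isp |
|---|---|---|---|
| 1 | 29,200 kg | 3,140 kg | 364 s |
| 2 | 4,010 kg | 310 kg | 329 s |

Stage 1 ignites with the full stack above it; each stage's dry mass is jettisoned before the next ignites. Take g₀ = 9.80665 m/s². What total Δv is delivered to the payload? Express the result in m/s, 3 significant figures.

Ignition mass of stage 1 = 29,200+3,140 + 4,010+310 + 846 = 37,506 kg.
Stage 1: m₀ = 37,506 kg, m_f = 37,506 − 29,200 = 8,306 kg; Δv = 364×9.80665×ln(4.516) = 3569.6×1.5075 ≈ 5381 m/s.
Stage 2: m₀ = 5,166 kg, m_f = 5,166 − 4,010 = 1,156 kg; Δv = 329×9.80665×ln(4.469) = 3226.4×1.4971 ≈ 4830 m/s.
Total Δv = 5381 + 4830 = 10211 m/s.

Δv ≈ 10200 m/s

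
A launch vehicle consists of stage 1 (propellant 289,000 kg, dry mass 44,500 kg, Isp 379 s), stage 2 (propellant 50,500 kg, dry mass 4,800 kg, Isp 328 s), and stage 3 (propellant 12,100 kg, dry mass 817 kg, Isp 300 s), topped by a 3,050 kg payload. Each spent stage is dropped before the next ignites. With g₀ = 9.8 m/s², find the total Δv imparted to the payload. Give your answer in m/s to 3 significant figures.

Δv ≈ 12800 m/s

Ignition mass of stage 1 = 289,000+44,500 + 50,500+4,800 + 12,100+817 + 3,050 = 404,767 kg.
Stage 1: m₀ = 404,767 kg, m_f = 404,767 − 289,000 = 115,767 kg; Δv = 379×9.8×ln(3.496) = 3714.2×1.2517 ≈ 4649 m/s.
Stage 2: m₀ = 71,267 kg, m_f = 71,267 − 50,500 = 20,767 kg; Δv = 328×9.8×ln(3.432) = 3214.4×1.2331 ≈ 3964 m/s.
Stage 3: m₀ = 15,967 kg, m_f = 15,967 − 12,100 = 3,867 kg; Δv = 300×9.8×ln(4.129) = 2940.0×1.4180 ≈ 4169 m/s.
Total Δv = 4649 + 3964 + 4169 = 12782 m/s.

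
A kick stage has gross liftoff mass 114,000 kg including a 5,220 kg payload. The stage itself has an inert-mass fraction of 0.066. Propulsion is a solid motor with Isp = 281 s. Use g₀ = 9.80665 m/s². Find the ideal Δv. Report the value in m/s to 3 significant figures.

Stage wet mass = m₀ − payload = 114,000 − 5,220 = 108,780 kg.
Stage dry mass = ε × stage wet mass = 0.066 × 108,780 = 7,179.48 kg.
Burnout mass m_f = stage dry + payload = 7,179.48 + 5,220 = 12,399.48 kg.
v_e = Isp · g₀ = 281 × 9.80665 = 2755.7 m/s.
Δv = v_e · ln(114,000/12,399.48) = 2755.7 × ln(9.194) = 2755.7 × 2.2185 ≈ 6114 m/s.

Δv ≈ 6110 m/s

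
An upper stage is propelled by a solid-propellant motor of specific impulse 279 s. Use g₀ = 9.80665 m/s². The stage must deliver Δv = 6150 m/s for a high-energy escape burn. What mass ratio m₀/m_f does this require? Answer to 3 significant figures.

mass ratio ≈ 9.47

v_e = Isp · g₀ = 279 × 9.80665 = 2736.1 m/s.
From the ideal rocket equation, m₀/m_f = exp(Δv / v_e) = exp(6150 / 2736.1) = exp(2.2478) = 9.4665.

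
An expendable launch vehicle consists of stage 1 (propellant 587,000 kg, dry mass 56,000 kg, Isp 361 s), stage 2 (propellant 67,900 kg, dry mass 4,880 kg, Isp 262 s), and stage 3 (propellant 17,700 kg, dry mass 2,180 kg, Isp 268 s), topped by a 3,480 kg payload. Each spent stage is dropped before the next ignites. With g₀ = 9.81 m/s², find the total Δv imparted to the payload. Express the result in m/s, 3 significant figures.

Δv ≈ 12500 m/s

Ignition mass of stage 1 = 587,000+56,000 + 67,900+4,880 + 17,700+2,180 + 3,480 = 739,140 kg.
Stage 1: m₀ = 739,140 kg, m_f = 739,140 − 587,000 = 152,140 kg; Δv = 361×9.81×ln(4.858) = 3541.4×1.5807 ≈ 5598 m/s.
Stage 2: m₀ = 96,140 kg, m_f = 96,140 − 67,900 = 28,240 kg; Δv = 262×9.81×ln(3.404) = 2570.2×1.2251 ≈ 3149 m/s.
Stage 3: m₀ = 23,360 kg, m_f = 23,360 − 17,700 = 5,660 kg; Δv = 268×9.81×ln(4.127) = 2629.1×1.4176 ≈ 3727 m/s.
Total Δv = 5598 + 3149 + 3727 = 12474 m/s.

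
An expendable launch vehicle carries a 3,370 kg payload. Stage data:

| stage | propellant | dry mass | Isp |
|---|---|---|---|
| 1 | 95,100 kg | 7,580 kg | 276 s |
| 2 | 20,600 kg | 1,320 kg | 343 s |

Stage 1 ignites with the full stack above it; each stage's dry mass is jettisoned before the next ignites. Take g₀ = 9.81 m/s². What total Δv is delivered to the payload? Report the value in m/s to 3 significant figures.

Δv ≈ 9350 m/s

Ignition mass of stage 1 = 95,100+7,580 + 20,600+1,320 + 3,370 = 127,970 kg.
Stage 1: m₀ = 127,970 kg, m_f = 127,970 − 95,100 = 32,870 kg; Δv = 276×9.81×ln(3.893) = 2707.6×1.3592 ≈ 3680 m/s.
Stage 2: m₀ = 25,290 kg, m_f = 25,290 − 20,600 = 4,690 kg; Δv = 343×9.81×ln(5.392) = 3364.8×1.6850 ≈ 5670 m/s.
Total Δv = 3680 + 5670 = 9350 m/s.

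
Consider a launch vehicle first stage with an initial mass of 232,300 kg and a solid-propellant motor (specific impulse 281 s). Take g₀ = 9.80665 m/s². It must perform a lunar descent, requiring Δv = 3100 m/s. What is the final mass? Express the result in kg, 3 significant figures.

final mass ≈ 75400 kg

v_e = Isp · g₀ = 281 × 9.80665 = 2755.7 m/s.
m₀/m_f = exp(Δv / v_e) = exp(3100 / 2755.7) = exp(1.1250) = 3.0801.
m_f = m₀ / 3.0801 = 232,300 / 3.0801 = 75,419.6 kg.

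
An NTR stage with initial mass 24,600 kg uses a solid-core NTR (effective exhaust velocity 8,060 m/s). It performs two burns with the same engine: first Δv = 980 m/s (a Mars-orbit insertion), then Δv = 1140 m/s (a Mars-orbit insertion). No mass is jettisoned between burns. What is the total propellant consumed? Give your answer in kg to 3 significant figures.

After the first burn: m = 24600 × exp(−980/8060.0) = 24600 × 0.88551 = 21,783.5 kg.
After the second burn: m = 21,783.5 × exp(−1140/8060.0) = 21,783.5 × 0.86811 = 18,910.5 kg.
Total propellant = m₀ − m_final = 24600 − 18,910.5 = 5,689.5 kg.

total propellant consumed ≈ 5690 kg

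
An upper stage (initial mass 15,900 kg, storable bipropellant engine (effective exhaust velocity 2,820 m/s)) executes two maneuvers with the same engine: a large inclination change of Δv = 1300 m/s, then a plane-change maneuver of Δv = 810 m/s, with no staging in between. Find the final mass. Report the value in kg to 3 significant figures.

After the first burn: m = 15900 × exp(−1300/2820.0) = 15900 × 0.63066 = 10,027.5 kg.
After the second burn: m = 10,027.5 × exp(−810/2820.0) = 10,027.5 × 0.75034 = 7,524.03 kg.

final mass ≈ 7520 kg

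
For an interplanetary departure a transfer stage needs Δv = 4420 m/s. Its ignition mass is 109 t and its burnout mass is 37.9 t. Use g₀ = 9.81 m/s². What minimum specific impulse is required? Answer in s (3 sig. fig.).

ln(m₀/m_f) = ln(109000/37900) = ln(2.876) = 1.0564.
By the Tsiolkovsky rocket equation, v_e = Δv / ln(m₀/m_f) = 4420 / 1.0564 = 4184.0 m/s.
Isp = v_e / g₀ = 4184.0 / 9.81 = 426.5 s.

Isp ≈ 427 s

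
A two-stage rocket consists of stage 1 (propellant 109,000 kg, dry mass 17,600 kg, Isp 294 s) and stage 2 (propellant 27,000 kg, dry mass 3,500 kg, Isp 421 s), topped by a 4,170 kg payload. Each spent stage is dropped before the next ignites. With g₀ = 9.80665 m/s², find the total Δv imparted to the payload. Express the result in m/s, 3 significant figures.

Δv ≈ 9480 m/s

Ignition mass of stage 1 = 109,000+17,600 + 27,000+3,500 + 4,170 = 161,270 kg.
Stage 1: m₀ = 161,270 kg, m_f = 161,270 − 109,000 = 52,270 kg; Δv = 294×9.80665×ln(3.085) = 2883.2×1.1267 ≈ 3248 m/s.
Stage 2: m₀ = 34,670 kg, m_f = 34,670 − 27,000 = 7,670 kg; Δv = 421×9.80665×ln(4.52) = 4128.6×1.5086 ≈ 6228 m/s.
Total Δv = 3248 + 6228 = 9476 m/s.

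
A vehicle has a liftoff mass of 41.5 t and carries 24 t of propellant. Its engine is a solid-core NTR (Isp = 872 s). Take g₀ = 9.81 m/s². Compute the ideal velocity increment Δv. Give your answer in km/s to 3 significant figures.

v_e = Isp · g₀ = 872 × 9.81 = 8554.3 m/s.
m_f = m₀ − m_prop = 41.5 − 24 = 17.5 t.
Δv = v_e · ln(m₀/m_f) = 8554.3 × ln(2.371) = 8554.3 × 0.8635 ≈ 7386.6 m/s.

Δv ≈ 7.39 km/s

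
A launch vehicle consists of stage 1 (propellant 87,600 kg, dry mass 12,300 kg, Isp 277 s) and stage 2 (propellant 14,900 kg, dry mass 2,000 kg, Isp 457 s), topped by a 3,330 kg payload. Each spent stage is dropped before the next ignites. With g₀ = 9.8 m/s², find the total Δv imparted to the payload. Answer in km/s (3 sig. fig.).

Ignition mass of stage 1 = 87,600+12,300 + 14,900+2,000 + 3,330 = 120,130 kg.
Stage 1: m₀ = 120,130 kg, m_f = 120,130 − 87,600 = 32,530 kg; Δv = 277×9.8×ln(3.693) = 2714.6×1.3064 ≈ 3546 m/s.
Stage 2: m₀ = 20,230 kg, m_f = 20,230 − 14,900 = 5,330 kg; Δv = 457×9.8×ln(3.795) = 4478.6×1.3338 ≈ 5974 m/s.
Total Δv = 3546 + 5974 = 9520 m/s.

Δv ≈ 9.52 km/s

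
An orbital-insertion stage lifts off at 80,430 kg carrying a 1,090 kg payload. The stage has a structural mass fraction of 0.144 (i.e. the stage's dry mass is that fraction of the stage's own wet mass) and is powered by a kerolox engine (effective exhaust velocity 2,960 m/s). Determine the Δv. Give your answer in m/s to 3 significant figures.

Δv ≈ 5510 m/s

Stage wet mass = m₀ − payload = 80,430 − 1,090 = 79,340 kg.
Stage dry mass = ε × stage wet mass = 0.144 × 79,340 = 11,425 kg.
Burnout mass m_f = stage dry + payload = 11,425 + 1,090 = 12,515 kg.
From the ideal rocket equation, Δv = v_e · ln(80,430/12,515) = 2960.0 × ln(6.427) = 2960.0 × 1.8605 ≈ 5507 m/s.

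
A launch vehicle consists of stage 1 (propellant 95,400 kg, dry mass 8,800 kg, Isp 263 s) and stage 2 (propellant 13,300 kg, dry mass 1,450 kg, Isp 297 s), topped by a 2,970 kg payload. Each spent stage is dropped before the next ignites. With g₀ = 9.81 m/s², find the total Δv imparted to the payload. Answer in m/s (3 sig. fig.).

Ignition mass of stage 1 = 95,400+8,800 + 13,300+1,450 + 2,970 = 121,920 kg.
Stage 1: m₀ = 121,920 kg, m_f = 121,920 − 95,400 = 26,520 kg; Δv = 263×9.81×ln(4.597) = 2580.0×1.5255 ≈ 3936 m/s.
Stage 2: m₀ = 17,720 kg, m_f = 17,720 − 13,300 = 4,420 kg; Δv = 297×9.81×ln(4.009) = 2913.6×1.3886 ≈ 4046 m/s.
Total Δv = 3936 + 4046 = 7982 m/s.

Δv ≈ 7980 m/s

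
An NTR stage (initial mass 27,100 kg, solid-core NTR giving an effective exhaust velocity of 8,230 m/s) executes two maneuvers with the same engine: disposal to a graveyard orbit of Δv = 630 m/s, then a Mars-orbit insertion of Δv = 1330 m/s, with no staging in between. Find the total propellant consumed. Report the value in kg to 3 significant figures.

After the first burn: m = 27100 × exp(−630/8230.0) = 27100 × 0.92631 = 25,103 kg.
After the second burn: m = 25,103 × exp(−1330/8230.0) = 25,103 × 0.85078 = 21,357.1 kg.
Total propellant = m₀ − m_final = 27100 − 21,357.1 = 5,742.9 kg.

total propellant consumed ≈ 5740 kg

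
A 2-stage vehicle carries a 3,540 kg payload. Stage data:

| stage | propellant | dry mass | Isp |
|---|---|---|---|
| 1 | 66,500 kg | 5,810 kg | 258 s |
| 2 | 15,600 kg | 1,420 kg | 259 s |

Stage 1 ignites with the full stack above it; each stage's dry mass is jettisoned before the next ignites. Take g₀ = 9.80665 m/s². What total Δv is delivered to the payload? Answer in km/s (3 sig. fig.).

Ignition mass of stage 1 = 66,500+5,810 + 15,600+1,420 + 3,540 = 92,870 kg.
Stage 1: m₀ = 92,870 kg, m_f = 92,870 − 66,500 = 26,370 kg; Δv = 258×9.80665×ln(3.522) = 2530.1×1.2590 ≈ 3185 m/s.
Stage 2: m₀ = 20,560 kg, m_f = 20,560 − 15,600 = 4,960 kg; Δv = 259×9.80665×ln(4.145) = 2539.9×1.4219 ≈ 3612 m/s.
Total Δv = 3185 + 3612 = 6797 m/s.

Δv ≈ 6.80 km/s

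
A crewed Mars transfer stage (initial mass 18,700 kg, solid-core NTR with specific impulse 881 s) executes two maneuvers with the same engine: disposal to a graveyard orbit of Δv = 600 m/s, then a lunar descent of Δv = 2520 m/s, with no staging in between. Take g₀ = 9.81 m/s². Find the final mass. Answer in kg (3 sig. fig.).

final mass ≈ 13000 kg

v_e = Isp · g₀ = 881 × 9.81 = 8642.6 m/s.
After the first burn: m = 18700 × exp(−600/8642.6) = 18700 × 0.93293 = 17,445.8 kg.
After the second burn: m = 17,445.8 × exp(−2520/8642.6) = 17,445.8 × 0.74708 = 13,033.4 kg.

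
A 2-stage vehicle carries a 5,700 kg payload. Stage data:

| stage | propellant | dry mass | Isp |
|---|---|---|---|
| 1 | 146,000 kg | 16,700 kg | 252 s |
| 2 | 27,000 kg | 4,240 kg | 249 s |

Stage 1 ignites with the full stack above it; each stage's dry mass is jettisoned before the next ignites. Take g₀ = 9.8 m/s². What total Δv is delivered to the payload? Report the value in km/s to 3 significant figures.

Δv ≈ 6.45 km/s

Ignition mass of stage 1 = 146,000+16,700 + 27,000+4,240 + 5,700 = 199,640 kg.
Stage 1: m₀ = 199,640 kg, m_f = 199,640 − 146,000 = 53,640 kg; Δv = 252×9.8×ln(3.722) = 2469.6×1.3142 ≈ 3246 m/s.
Stage 2: m₀ = 36,940 kg, m_f = 36,940 − 27,000 = 9,940 kg; Δv = 249×9.8×ln(3.716) = 2440.2×1.3127 ≈ 3203 m/s.
Total Δv = 3246 + 3203 = 6449 m/s.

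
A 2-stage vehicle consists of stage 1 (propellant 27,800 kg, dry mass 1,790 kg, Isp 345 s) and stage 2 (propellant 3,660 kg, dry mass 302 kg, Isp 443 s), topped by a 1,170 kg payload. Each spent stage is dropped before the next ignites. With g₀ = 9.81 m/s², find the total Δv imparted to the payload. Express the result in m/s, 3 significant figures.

Ignition mass of stage 1 = 27,800+1,790 + 3,660+302 + 1,170 = 34,722 kg.
Stage 1: m₀ = 34,722 kg, m_f = 34,722 − 27,800 = 6,922 kg; Δv = 345×9.81×ln(5.016) = 3384.5×1.6127 ≈ 5458 m/s.
Stage 2: m₀ = 5,132 kg, m_f = 5,132 − 3,660 = 1,472 kg; Δv = 443×9.81×ln(3.486) = 4345.8×1.2489 ≈ 5427 m/s.
Total Δv = 5458 + 5427 = 10885 m/s.

Δv ≈ 10900 m/s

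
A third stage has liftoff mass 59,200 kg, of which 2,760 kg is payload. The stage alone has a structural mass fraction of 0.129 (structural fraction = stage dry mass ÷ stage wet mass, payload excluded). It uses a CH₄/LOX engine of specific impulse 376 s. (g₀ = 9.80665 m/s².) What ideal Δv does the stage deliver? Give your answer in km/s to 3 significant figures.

Stage wet mass = m₀ − payload = 59,200 − 2,760 = 56,440 kg.
Stage dry mass = ε × stage wet mass = 0.129 × 56,440 = 7,280.76 kg.
Burnout mass m_f = stage dry + payload = 7,280.76 + 2,760 = 10,040.76 kg.
v_e = Isp · g₀ = 376 × 9.80665 = 3687.3 m/s.
Δv = v_e · ln(59,200/10,040.76) = 3687.3 × ln(5.896) = 3687.3 × 1.7743 ≈ 6542 m/s.

Δv ≈ 6.54 km/s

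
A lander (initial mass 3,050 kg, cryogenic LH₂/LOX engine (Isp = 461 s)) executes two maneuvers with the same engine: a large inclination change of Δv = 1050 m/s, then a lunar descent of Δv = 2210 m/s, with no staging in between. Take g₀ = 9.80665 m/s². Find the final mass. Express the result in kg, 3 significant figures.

v_e = Isp · g₀ = 461 × 9.80665 = 4520.9 m/s.
After the first burn: m = 3050 × exp(−1050/4520.9) = 3050 × 0.79274 = 2,417.86 kg.
After the second burn: m = 2,417.86 × exp(−2210/4520.9) = 2,417.86 × 0.61333 = 1,482.95 kg.

final mass ≈ 1480 kg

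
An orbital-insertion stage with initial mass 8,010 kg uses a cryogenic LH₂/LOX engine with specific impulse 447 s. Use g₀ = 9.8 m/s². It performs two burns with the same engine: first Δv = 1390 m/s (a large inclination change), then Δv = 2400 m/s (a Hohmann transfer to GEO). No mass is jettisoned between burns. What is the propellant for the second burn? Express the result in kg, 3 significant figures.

v_e = Isp · g₀ = 447 × 9.8 = 4380.6 m/s.
After the first burn: m = 8010 × exp(−1390/4380.6) = 8010 × 0.72811 = 5,832.16 kg.
After the second burn: m = 5,832.16 × exp(−2400/4380.6) = 5,832.16 × 0.57818 = 3,372.04 kg.
Second-burn propellant = 5,832.16 − 3,372.04 = 2,460.12 kg.

propellant for the second burn ≈ 2460 kg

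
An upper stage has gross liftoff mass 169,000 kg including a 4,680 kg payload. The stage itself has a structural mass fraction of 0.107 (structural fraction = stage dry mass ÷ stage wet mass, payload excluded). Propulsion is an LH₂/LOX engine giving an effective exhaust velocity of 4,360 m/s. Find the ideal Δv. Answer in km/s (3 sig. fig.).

Stage wet mass = m₀ − payload = 169,000 − 4,680 = 164,320 kg.
Stage dry mass = ε × stage wet mass = 0.107 × 164,320 = 17,582.2 kg.
Burnout mass m_f = stage dry + payload = 17,582.2 + 4,680 = 22,262.2 kg.
By the Tsiolkovsky rocket equation, Δv = v_e · ln(169,000/22,262.2) = 4360.0 × ln(7.591) = 4360.0 × 2.0270 ≈ 8838 m/s.

Δv ≈ 8.84 km/s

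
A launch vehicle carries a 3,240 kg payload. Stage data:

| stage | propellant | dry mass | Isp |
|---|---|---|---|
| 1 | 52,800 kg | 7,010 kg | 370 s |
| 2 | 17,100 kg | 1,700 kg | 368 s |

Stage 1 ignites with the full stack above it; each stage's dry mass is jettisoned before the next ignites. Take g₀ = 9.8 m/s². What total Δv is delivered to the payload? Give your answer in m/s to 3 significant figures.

Δv ≈ 9150 m/s

Ignition mass of stage 1 = 52,800+7,010 + 17,100+1,700 + 3,240 = 81,850 kg.
Stage 1: m₀ = 81,850 kg, m_f = 81,850 − 52,800 = 29,050 kg; Δv = 370×9.8×ln(2.818) = 3626.0×1.0359 ≈ 3756 m/s.
Stage 2: m₀ = 22,040 kg, m_f = 22,040 − 17,100 = 4,940 kg; Δv = 368×9.8×ln(4.462) = 3606.4×1.4955 ≈ 5393 m/s.
Total Δv = 3756 + 5393 = 9149 m/s.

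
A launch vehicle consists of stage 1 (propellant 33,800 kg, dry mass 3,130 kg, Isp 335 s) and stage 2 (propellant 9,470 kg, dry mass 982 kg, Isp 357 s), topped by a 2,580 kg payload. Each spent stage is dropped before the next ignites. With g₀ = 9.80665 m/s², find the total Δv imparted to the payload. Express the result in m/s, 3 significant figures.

Ignition mass of stage 1 = 33,800+3,130 + 9,470+982 + 2,580 = 49,962 kg.
Stage 1: m₀ = 49,962 kg, m_f = 49,962 − 33,800 = 16,162 kg; Δv = 335×9.80665×ln(3.091) = 3285.2×1.1286 ≈ 3708 m/s.
Stage 2: m₀ = 13,032 kg, m_f = 13,032 − 9,470 = 3,562 kg; Δv = 357×9.80665×ln(3.659) = 3501.0×1.2971 ≈ 4541 m/s.
Total Δv = 3708 + 4541 = 8249 m/s.

Δv ≈ 8250 m/s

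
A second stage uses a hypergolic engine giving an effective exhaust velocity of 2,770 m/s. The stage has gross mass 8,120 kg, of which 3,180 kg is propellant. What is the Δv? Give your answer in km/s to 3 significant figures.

m_f = m₀ − m_prop = 8,120 − 3,180 = 4,940 kg.
Δv = v_e · ln(m₀/m_f) = 2770.0 × ln(1.644) = 2770.0 × 0.4970 ≈ 1376.6 m/s.

Δv ≈ 1.38 km/s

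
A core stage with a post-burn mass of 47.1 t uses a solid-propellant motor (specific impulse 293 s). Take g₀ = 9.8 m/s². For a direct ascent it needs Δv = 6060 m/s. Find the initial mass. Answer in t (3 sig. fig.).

initial mass ≈ 389 t

v_e = Isp · g₀ = 293 × 9.8 = 2871.4 m/s.
Using Δv = v_e ln(m₀/m_f): m₀/m_f = exp(Δv / v_e) = exp(6060 / 2871.4) = exp(2.1105) = 8.2521.
m₀ = m_f × 8.2521 = 47.1 × 8.2521 = 388.674 t.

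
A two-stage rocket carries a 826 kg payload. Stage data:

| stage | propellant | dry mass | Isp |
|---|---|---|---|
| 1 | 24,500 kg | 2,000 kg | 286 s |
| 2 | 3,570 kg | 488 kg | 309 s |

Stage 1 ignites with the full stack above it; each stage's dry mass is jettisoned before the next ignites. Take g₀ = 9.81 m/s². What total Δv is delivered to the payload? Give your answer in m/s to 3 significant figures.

Ignition mass of stage 1 = 24,500+2,000 + 3,570+488 + 826 = 31,384 kg.
Stage 1: m₀ = 31,384 kg, m_f = 31,384 − 24,500 = 6,884 kg; Δv = 286×9.81×ln(4.559) = 2805.7×1.5171 ≈ 4256 m/s.
Stage 2: m₀ = 4,884 kg, m_f = 4,884 − 3,570 = 1,314 kg; Δv = 309×9.81×ln(3.717) = 3031.3×1.3129 ≈ 3980 m/s.
Total Δv = 4256 + 3980 = 8236 m/s.

Δv ≈ 8240 m/s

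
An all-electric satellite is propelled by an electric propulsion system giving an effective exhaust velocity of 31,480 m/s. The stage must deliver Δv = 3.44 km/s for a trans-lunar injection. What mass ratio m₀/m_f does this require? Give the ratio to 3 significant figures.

Using Δv = v_e ln(m₀/m_f): m₀/m_f = exp(Δv / v_e) = exp(3440 / 31480.0) = exp(0.1093) = 1.1155.

mass ratio ≈ 1.12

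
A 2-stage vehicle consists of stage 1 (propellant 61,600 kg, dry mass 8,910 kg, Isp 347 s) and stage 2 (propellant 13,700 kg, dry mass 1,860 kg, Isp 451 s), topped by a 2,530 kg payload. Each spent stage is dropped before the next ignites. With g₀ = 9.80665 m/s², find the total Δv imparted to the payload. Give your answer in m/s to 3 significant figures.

Ignition mass of stage 1 = 61,600+8,910 + 13,700+1,860 + 2,530 = 88,600 kg.
Stage 1: m₀ = 88,600 kg, m_f = 88,600 − 61,600 = 27,000 kg; Δv = 347×9.80665×ln(3.281) = 3402.9×1.1883 ≈ 4044 m/s.
Stage 2: m₀ = 18,090 kg, m_f = 18,090 − 13,700 = 4,390 kg; Δv = 451×9.80665×ln(4.121) = 4422.8×1.4160 ≈ 6263 m/s.
Total Δv = 4044 + 6263 = 10307 m/s.

Δv ≈ 10300 m/s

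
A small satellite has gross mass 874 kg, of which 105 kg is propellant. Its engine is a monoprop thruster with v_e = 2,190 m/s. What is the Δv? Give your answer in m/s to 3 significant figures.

m_f = m₀ − m_prop = 874 − 105 = 769 kg.
Δv = v_e · ln(m₀/m_f) = 2190.0 × ln(1.137) = 2190.0 × 0.1280 ≈ 280.3 m/s.

Δv ≈ 280 m/s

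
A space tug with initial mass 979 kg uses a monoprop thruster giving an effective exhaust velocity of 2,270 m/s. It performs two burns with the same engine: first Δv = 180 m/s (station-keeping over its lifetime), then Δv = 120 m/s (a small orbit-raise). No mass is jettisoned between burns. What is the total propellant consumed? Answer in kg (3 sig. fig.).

total propellant consumed ≈ 121 kg

After the first burn: m = 979 × exp(−180/2270.0) = 979 × 0.92377 = 904.371 kg.
After the second burn: m = 904.371 × exp(−120/2270.0) = 904.371 × 0.94851 = 857.805 kg.
Total propellant = m₀ − m_final = 979 − 857.805 = 121.195 kg.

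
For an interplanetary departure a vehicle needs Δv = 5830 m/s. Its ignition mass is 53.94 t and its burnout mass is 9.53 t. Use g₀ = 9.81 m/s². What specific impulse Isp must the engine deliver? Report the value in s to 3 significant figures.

ln(m₀/m_f) = ln(53940/9530) = ln(5.66) = 1.7334.
v_e = Δv / ln(m₀/m_f) = 5830 / 1.7334 = 3363.3 m/s.
Isp = v_e / g₀ = 3363.3 / 9.81 = 342.8 s.

Isp ≈ 343 s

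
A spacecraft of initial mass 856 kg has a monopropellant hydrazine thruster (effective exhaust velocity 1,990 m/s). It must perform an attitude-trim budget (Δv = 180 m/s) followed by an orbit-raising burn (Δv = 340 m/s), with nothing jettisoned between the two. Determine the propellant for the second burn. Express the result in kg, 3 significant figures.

propellant for the second burn ≈ 123 kg

After the first burn: m = 856 × exp(−180/1990.0) = 856 × 0.91352 = 781.973 kg.
After the second burn: m = 781.973 × exp(−340/1990.0) = 781.973 × 0.84294 = 659.156 kg.
Second-burn propellant = 781.973 − 659.156 = 122.817 kg.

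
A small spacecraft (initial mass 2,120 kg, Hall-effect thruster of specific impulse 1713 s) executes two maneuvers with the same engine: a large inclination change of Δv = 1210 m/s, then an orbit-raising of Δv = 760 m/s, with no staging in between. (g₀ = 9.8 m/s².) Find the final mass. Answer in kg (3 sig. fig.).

v_e = Isp · g₀ = 1713 × 9.8 = 16787.4 m/s.
After the first burn: m = 2120 × exp(−1210/16787.4) = 2120 × 0.93046 = 1,972.58 kg.
After the second burn: m = 1,972.58 × exp(−760/16787.4) = 1,972.58 × 0.95574 = 1,885.27 kg.

final mass ≈ 1890 kg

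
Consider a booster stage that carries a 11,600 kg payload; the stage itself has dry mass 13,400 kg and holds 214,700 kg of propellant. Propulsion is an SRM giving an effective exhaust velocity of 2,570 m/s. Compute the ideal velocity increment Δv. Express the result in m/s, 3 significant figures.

Δv ≈ 5810 m/s

m₀ = payload + dry + propellant = 11,600 + 13,400 + 214,700 = 239,700 kg.
m_f = payload + dry = 11,600 + 13,400 = 25,000 kg.
By the Tsiolkovsky rocket equation, Δv = v_e · ln(m₀/m_f) = 2570.0 × ln(9.588) = 2570.0 × 2.2605 ≈ 5809.5 m/s.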